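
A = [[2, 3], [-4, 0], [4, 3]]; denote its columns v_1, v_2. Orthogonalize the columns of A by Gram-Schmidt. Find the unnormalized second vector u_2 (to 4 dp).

v_1 = (2, -4, 4); ‖v_1‖ = 6.0000, so q_1 = (0.3333, -0.6667, 0.6667).
q_1·v_2 = 0.3333·3 + (-0.6667)·0 + 0.6667·3 = 3.0000.
u_2 = v_2 − 3.0000·q_1 = (2.0000, 2.0000, 1.0000).

u_2 = (2.0000, 2.0000, 1.0000)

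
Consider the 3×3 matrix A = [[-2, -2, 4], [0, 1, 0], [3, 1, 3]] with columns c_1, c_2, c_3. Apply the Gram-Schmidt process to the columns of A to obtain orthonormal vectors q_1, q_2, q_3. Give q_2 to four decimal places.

c_1 = (-2, 0, 3); ‖c_1‖ = 3.6056, so q_1 = (-0.5547, 0.0000, 0.8321).
q_1·c_2 = (-0.5547)·(-2) + 0.0000·1 + 0.8321·1 = 1.9415.
u_2 = c_2 − 1.9415·q_1 = (-0.9231, 1.0000, -0.6154).
‖u_2‖ = 1.4936, so q_2 = (-0.6180, 0.6695, -0.4120).

q_2 = (-0.6180, 0.6695, -0.4120)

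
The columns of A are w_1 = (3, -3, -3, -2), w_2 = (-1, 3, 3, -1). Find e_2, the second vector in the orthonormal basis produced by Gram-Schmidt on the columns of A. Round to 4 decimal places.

w_1 = (3, -3, -3, -2); ‖w_1‖ = 5.5678, so e_1 = (0.5388, -0.5388, -0.5388, -0.3592).
e_1·w_2 = 0.5388·(-1) + (-0.5388)·3 + (-0.5388)·3 + (-0.3592)·(-1) = -3.4125.
u_2 = w_2 + 3.4125·e_1 = (0.8387, 1.1613, 1.1613, -2.2258).
‖u_2‖ = 2.8905, so e_2 = (0.2902, 0.4018, 0.4018, -0.7700).

e_2 = (0.2902, 0.4018, 0.4018, -0.7700)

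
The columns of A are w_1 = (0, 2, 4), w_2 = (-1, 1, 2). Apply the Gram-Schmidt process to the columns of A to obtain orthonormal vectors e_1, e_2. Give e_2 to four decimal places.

e_1 = w_1/‖w_1‖ = (0, 2, 4)/4.4721 = (0.0000, 0.4472, 0.8944).
r_{12} = e_1·w_2 = 2.2361.
u_2 = w_2 − 2.2361·e_1 = (-1.0000, 0.0000, 0.0000).
‖u_2‖ = 1.0000, so e_2 = (-1.0000, 0.0000, 0.0000).

e_2 = (-1.0000, 0.0000, 0.0000)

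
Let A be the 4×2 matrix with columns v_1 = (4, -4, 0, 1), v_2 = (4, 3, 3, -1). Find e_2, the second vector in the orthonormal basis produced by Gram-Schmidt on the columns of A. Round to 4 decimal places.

e_2 = (0.6171, 0.5708, 0.5091, -0.1851)

v_1 = (4, -4, 0, 1); ‖v_1‖ = 5.7446, so e_1 = (0.6963, -0.6963, 0.0000, 0.1741).
e_1·v_2 = 0.6963·4 + (-0.6963)·3 + 0.0000·3 + 0.1741·(-1) = 0.5222.
u_2 = v_2 − 0.5222·e_1 = (3.6364, 3.3636, 3.0000, -1.0909).
‖u_2‖ = 5.8930, so e_2 = (0.6171, 0.5708, 0.5091, -0.1851).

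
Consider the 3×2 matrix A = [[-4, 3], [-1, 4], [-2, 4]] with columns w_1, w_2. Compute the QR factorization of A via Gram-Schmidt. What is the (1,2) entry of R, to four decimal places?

w_1 = (-4, -1, -2); ‖w_1‖ = 4.5826, so e_1 = (-0.8729, -0.2182, -0.4364).
r_{12} = e_1·w_2 = -5.2372.

r_{12} = -5.2372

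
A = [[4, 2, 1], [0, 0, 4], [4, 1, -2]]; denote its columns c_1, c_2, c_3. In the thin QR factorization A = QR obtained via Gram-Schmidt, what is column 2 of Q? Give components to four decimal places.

c_1 = (4, 0, 4); ‖c_1‖ = 5.6569, so q_1 = (0.7071, 0.0000, 0.7071).
q_1·c_2 = 0.7071·2 + 0.0000·0 + 0.7071·1 = 2.1213.
u_2 = c_2 − 2.1213·q_1 = (0.5000, 0.0000, -0.5000).
‖u_2‖ = 0.7071, so q_2 = (0.7071, 0.0000, -0.7071).

q_2 = (0.7071, 0.0000, -0.7071)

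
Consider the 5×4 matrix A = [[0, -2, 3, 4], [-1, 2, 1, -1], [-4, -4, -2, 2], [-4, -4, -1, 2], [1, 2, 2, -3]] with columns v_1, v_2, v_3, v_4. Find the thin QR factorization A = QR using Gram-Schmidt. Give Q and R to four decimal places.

q_1 = v_1/‖v_1‖ = (0, -1, -4, -4, 1)/5.8310 = (0.0000, -0.1715, -0.6860, -0.6860, 0.1715).
r_{12} = q_1·v_2 = 5.4880.
u_2 = v_2 − 5.4880·q_1 = (-2.0000, 2.9412, -0.2353, -0.2353, 1.0588).
‖u_2‖ = 3.7259, so q_2 = (-0.5368, 0.7894, -0.0632, -0.0632, 0.2842).
r_{13} = q_1·v_3 = 2.2295; r_{23} = q_2·v_3 = -0.0632.
u_3 = v_3 − 2.2295·q_1 + 0.0632·q_2 = (2.9661, 1.4322, -0.4746, 0.5254, 1.6356).
‖u_3‖ = 3.7451, so q_3 = (0.7920, 0.3824, -0.1267, 0.1403, 0.4367).
r_{14} = q_1·v_4 = -3.0870; r_{24} = q_2·v_4 = -4.0417; r_{34} = q_3·v_4 = 1.5025.
u_4 = v_4 + 3.0870·q_1 + 4.0417·q_2 − 1.5025·q_3 = (0.6405, 1.0864, -0.1825, -0.5837, -1.9782).
‖u_4‖ = 2.4244, so q_4 = (0.2642, 0.4481, -0.0753, -0.2408, -0.8160).

Q = [[0.0000, -0.5368, 0.7920, 0.2642], [-0.1715, 0.7894, 0.3824, 0.4481], [-0.6860, -0.0632, -0.1267, -0.0753], [-0.6860, -0.0632, 0.1403, -0.2408], [0.1715, 0.2842, 0.4367, -0.8160]], R = [[5.8310, 5.4880, 2.2295, -3.0870], [0.0000, 3.7259, -0.0632, -4.0417], [0.0000, 0.0000, 3.7451, 1.5025], [0.0000, 0.0000, 0.0000, 2.4244]]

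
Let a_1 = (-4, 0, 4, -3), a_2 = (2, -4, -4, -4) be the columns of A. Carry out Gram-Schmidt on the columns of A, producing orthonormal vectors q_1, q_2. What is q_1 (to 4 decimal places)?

q_1 = a_1/‖a_1‖ = (-4, 0, 4, -3)/6.4031 = (-0.6247, 0.0000, 0.6247, -0.4685).

q_1 = (-0.6247, 0.0000, 0.6247, -0.4685)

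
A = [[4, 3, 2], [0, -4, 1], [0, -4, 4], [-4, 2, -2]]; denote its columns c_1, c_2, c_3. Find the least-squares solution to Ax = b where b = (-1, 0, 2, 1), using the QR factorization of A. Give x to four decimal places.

x = (-0.5333, 0.0673, 0.5498)

c_1 = (4, 0, 0, -4); ‖c_1‖ = 5.6569, so q_1 = (0.7071, 0.0000, 0.0000, -0.7071).
q_1·c_2 = 0.7071·3 + 0.0000·(-4) + 0.0000·(-4) + (-0.7071)·2 = 0.7071.
u_2 = c_2 − 0.7071·q_1 = (2.5000, -4.0000, -4.0000, 2.5000).
‖u_2‖ = 6.6708, so q_2 = (0.3748, -0.5996, -0.5996, 0.3748).
q_1·c_3 = 0.7071·2 + 0.0000·1 + 0.0000·4 + (-0.7071)·(-2) = 2.8284; q_2·c_3 = 0.3748·2 + (-0.5996)·1 + (-0.5996)·4 + 0.3748·(-2) = -2.9981.
u_3 = c_3 − 2.8284·q_1 + 2.9981·q_2 = (1.1236, -0.7978, 2.2022, 1.1236).
‖u_3‖ = 2.8304, so q_3 = (0.3970, -0.2819, 0.7781, 0.3970).
Qᵀb = (-1.4142, -1.1993, 1.5561).
Back-substitute: x_3 = 1.5561/2.8304 = 0.5498.
x_2 = (-1.1993 + 2.9981·0.5498)/6.6708 = 0.0673.
x_1 = (-1.4142 − 0.7071·0.0673 − 2.8284·0.5498)/5.6569 = -0.5333.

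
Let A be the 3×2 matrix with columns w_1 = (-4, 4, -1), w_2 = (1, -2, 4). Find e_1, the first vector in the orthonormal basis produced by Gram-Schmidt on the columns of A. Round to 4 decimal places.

e_1 = (-0.6963, 0.6963, -0.1741)

e_1 = w_1/‖w_1‖ = (-4, 4, -1)/5.7446 = (-0.6963, 0.6963, -0.1741).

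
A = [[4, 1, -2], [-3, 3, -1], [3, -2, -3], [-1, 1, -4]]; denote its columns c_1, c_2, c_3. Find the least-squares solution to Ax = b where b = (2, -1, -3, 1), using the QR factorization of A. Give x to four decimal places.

c_1 = (4, -3, 3, -1); ‖c_1‖ = 5.9161, so q_1 = (0.6761, -0.5071, 0.5071, -0.1690).
q_1·c_2 = 0.6761·1 + (-0.5071)·3 + 0.5071·(-2) + (-0.1690)·1 = -2.0284.
u_2 = c_2 + 2.0284·q_1 = (2.3714, 1.9714, -0.9714, 0.6571).
‖u_2‖ = 3.2994, so q_2 = (0.7188, 0.5975, -0.2944, 0.1992).
q_1·c_3 = 0.6761·(-2) + (-0.5071)·(-1) + 0.5071·(-3) + (-0.1690)·(-4) = -1.6903; q_2·c_3 = 0.7188·(-2) + 0.5975·(-1) + (-0.2944)·(-3) + 0.1992·(-4) = -1.9484.
u_3 = c_3 + 1.6903·q_1 + 1.9484·q_2 = (0.5433, -0.6929, -2.7165, -3.8976).
‖u_3‖ = 4.8318, so q_3 = (0.1124, -0.1434, -0.5622, -0.8067).
Qᵀb = (0.1690, 1.9225, 1.2483).
Back-substitute: x_3 = 1.2483/4.8318 = 0.2583.
x_2 = (1.9225 + 1.9484·0.2583)/3.2994 = 0.7352.
x_1 = (0.1690 + 2.0284·0.7352 + 1.6903·0.2583)/5.9161 = 0.3545.

x = (0.3545, 0.7352, 0.2583)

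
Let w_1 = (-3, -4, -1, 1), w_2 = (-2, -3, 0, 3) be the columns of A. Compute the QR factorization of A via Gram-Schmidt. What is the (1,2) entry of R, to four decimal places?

w_1 = (-3, -4, -1, 1); ‖w_1‖ = 5.1962, so e_1 = (-0.5774, -0.7698, -0.1925, 0.1925).
r_{12} = e_1·w_2 = 4.0415.

r_{12} = 4.0415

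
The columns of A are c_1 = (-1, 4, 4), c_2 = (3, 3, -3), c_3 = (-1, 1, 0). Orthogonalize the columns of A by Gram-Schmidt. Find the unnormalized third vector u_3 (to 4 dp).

u_3 = (-0.8980, 0.3367, -0.5612)

q_1 = c_1/‖c_1‖ = (-1, 4, 4)/5.7446 = (-0.1741, 0.6963, 0.6963).
r_{12} = q_1·c_2 = -0.5222.
u_2 = c_2 + 0.5222·q_1 = (2.9091, 3.3636, -2.6364).
‖u_2‖ = 5.1698, so q_2 = (0.5627, 0.6506, -0.5100).
r_{13} = q_1·c_3 = 0.8704; r_{23} = q_2·c_3 = 0.0879.
u_3 = c_3 − 0.8704·q_1 − 0.0879·q_2 = (-0.8980, 0.3367, -0.5612).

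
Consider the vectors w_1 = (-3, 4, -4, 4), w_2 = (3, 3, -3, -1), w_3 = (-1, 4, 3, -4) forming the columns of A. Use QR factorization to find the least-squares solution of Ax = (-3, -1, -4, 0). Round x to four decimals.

x = (0.3538, -0.1071, -0.2235)

w_1 = (-3, 4, -4, 4); ‖w_1‖ = 7.5498, so q_1 = (-0.3974, 0.5298, -0.5298, 0.5298).
q_1·w_2 = (-0.3974)·3 + 0.5298·3 + (-0.5298)·(-3) + 0.5298·(-1) = 1.4570.
u_2 = w_2 − 1.4570·q_1 = (3.5789, 2.2281, -2.2281, -1.7719).
‖u_2‖ = 5.0870, so q_2 = (0.7036, 0.4380, -0.4380, -0.3483).
q_1·w_3 = (-0.3974)·(-1) + 0.5298·4 + (-0.5298)·3 + 0.5298·(-4) = -1.1921; q_2·w_3 = 0.7036·(-1) + 0.4380·4 + (-0.4380)·3 + (-0.3483)·(-4) = 1.1278.
u_3 = w_3 + 1.1921·q_1 − 1.1278·q_2 = (-2.2671, 4.1376, 2.8624, -2.9756).
‖u_3‖ = 6.2695, so q_3 = (-0.3616, 0.6600, 0.4566, -0.4746).
Qᵀb = (2.7815, -0.7967, -1.4013).
Back-substitute: x_3 = -1.4013/6.2695 = -0.2235.
x_2 = (-0.7967 − 1.1278·(-0.2235))/5.0870 = -0.1071.
x_1 = (2.7815 − 1.4570·(-0.1071) + 1.1921·(-0.2235))/7.5498 = 0.3538.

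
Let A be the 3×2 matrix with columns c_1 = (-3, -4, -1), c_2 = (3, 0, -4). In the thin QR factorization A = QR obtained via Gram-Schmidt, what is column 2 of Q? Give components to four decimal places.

c_1 = (-3, -4, -1); ‖c_1‖ = 5.0990, so q_1 = (-0.5883, -0.7845, -0.1961).
q_1·c_2 = (-0.5883)·3 + (-0.7845)·0 + (-0.1961)·(-4) = -0.9806.
u_2 = c_2 + 0.9806·q_1 = (2.4231, -0.7692, -4.1923).
‖u_2‖ = 4.9029, so q_2 = (0.4942, -0.1569, -0.8551).

q_2 = (0.4942, -0.1569, -0.8551)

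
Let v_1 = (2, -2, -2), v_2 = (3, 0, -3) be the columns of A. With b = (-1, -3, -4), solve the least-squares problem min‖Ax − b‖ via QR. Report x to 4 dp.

x = (1.5000, -0.5000)

e_1 = v_1/‖v_1‖ = (2, -2, -2)/3.4641 = (0.5774, -0.5774, -0.5774).
r_{12} = e_1·v_2 = 3.4641.
u_2 = v_2 − 3.4641·e_1 = (1.0000, 2.0000, -1.0000).
‖u_2‖ = 2.4495, so e_2 = (0.4082, 0.8165, -0.4082).
Qᵀb = (3.4641, -1.2247).
Back-substitute: x_2 = -1.2247/2.4495 = -0.5000.
x_1 = (3.4641 − 3.4641·(-0.5000))/3.4641 = 1.5000.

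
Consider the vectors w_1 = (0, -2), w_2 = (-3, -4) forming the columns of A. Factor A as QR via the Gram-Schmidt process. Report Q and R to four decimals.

q_1 = w_1/‖w_1‖ = (0, -2)/2.0000 = (0.0000, -1.0000).
r_{12} = q_1·w_2 = 4.0000.
u_2 = w_2 − 4.0000·q_1 = (-3.0000, 0.0000).
‖u_2‖ = 3.0000, so q_2 = (-1.0000, 0.0000).

Q = [[0.0000, -1.0000], [-1.0000, 0.0000]], R = [[2.0000, 4.0000], [0.0000, 3.0000]]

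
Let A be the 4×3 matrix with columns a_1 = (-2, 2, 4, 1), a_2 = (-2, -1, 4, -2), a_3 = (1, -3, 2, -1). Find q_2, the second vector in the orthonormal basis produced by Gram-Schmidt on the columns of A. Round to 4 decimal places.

a_1 = (-2, 2, 4, 1); ‖a_1‖ = 5.0000, so q_1 = (-0.4000, 0.4000, 0.8000, 0.2000).
q_1·a_2 = (-0.4000)·(-2) + 0.4000·(-1) + 0.8000·4 + 0.2000·(-2) = 3.2000.
u_2 = a_2 − 3.2000·q_1 = (-0.7200, -2.2800, 1.4400, -2.6400).
‖u_2‖ = 3.8419, so q_2 = (-0.1874, -0.5935, 0.3748, -0.6872).

q_2 = (-0.1874, -0.5935, 0.3748, -0.6872)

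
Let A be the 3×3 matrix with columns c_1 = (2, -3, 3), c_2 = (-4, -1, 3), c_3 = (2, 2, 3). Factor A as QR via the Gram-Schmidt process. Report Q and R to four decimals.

q_1 = c_1/‖c_1‖ = (2, -3, 3)/4.6904 = (0.4264, -0.6396, 0.6396).
r_{12} = q_1·c_2 = 0.8528.
u_2 = c_2 − 0.8528·q_1 = (-4.3636, -0.4545, 2.4545).
‖u_2‖ = 5.0272, so q_2 = (-0.8680, -0.0904, 0.4883).
r_{13} = q_1·c_3 = 1.4924; r_{23} = q_2·c_3 = -0.4521.
u_3 = c_3 − 1.4924·q_1 + 0.4521·q_2 = (0.9712, 2.9137, 2.2662).
‖u_3‖ = 3.8169, so q_3 = (0.2545, 0.7634, 0.5937).

Q = [[0.4264, -0.8680, 0.2545], [-0.6396, -0.0904, 0.7634], [0.6396, 0.4883, 0.5937]], R = [[4.6904, 0.8528, 1.4924], [0.0000, 5.0272, -0.4521], [0.0000, 0.0000, 3.8169]]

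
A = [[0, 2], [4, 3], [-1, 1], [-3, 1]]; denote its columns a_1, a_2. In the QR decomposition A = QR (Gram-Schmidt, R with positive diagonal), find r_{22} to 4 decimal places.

r_{22} = 3.5410

q_1 = a_1/‖a_1‖ = (0, 4, -1, -3)/5.0990 = (0.0000, 0.7845, -0.1961, -0.5883).
r_{12} = q_1·a_2 = 1.5689.
u_2 = a_2 − 1.5689·q_1 = (2.0000, 1.7692, 1.3077, 1.9231).
r_{22} = ‖u_2‖ = 3.5410.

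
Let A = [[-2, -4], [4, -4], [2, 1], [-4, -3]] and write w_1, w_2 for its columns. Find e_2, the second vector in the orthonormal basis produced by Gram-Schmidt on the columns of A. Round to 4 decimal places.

e_2 = (-0.5771, -0.7175, 0.1092, -0.3744)

w_1 = (-2, 4, 2, -4); ‖w_1‖ = 6.3246, so e_1 = (-0.3162, 0.6325, 0.3162, -0.6325).
e_1·w_2 = (-0.3162)·(-4) + 0.6325·(-4) + 0.3162·1 + (-0.6325)·(-3) = 0.9487.
u_2 = w_2 − 0.9487·e_1 = (-3.7000, -4.6000, 0.7000, -2.4000).
‖u_2‖ = 6.4109, so e_2 = (-0.5771, -0.7175, 0.1092, -0.3744).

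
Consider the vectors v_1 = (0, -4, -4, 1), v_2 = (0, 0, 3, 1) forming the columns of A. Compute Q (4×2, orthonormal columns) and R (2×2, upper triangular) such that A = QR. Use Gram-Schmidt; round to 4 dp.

v_1 = (0, -4, -4, 1); ‖v_1‖ = 5.7446, so e_1 = (0.0000, -0.6963, -0.6963, 0.1741).
e_1·v_2 = 0.0000·0 + (-0.6963)·0 + (-0.6963)·3 + 0.1741·1 = -1.9149.
u_2 = v_2 + 1.9149·e_1 = (0.0000, -1.3333, 1.6667, 1.3333).
‖u_2‖ = 2.5166, so e_2 = (0.0000, -0.5298, 0.6623, 0.5298).

Q = [[0.0000, 0.0000], [-0.6963, -0.5298], [-0.6963, 0.6623], [0.1741, 0.5298]], R = [[5.7446, -1.9149], [0.0000, 2.5166]]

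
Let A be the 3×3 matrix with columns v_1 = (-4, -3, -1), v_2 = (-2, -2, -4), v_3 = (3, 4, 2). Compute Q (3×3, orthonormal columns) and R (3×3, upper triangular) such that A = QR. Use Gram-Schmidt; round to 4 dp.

e_1 = v_1/‖v_1‖ = (-4, -3, -1)/5.0990 = (-0.7845, -0.5883, -0.1961).
r_{12} = e_1·v_2 = 3.5301.
u_2 = v_2 − 3.5301·e_1 = (0.7692, 0.0769, -3.3077).
‖u_2‖ = 3.3968, so e_2 = (0.2265, 0.0226, -0.9738).
r_{13} = e_1·v_3 = -5.0990; r_{23} = e_2·v_3 = -1.1776.
u_3 = v_3 + 5.0990·e_1 + 1.1776·e_2 = (-0.7333, 1.0267, -0.1467).
‖u_3‖ = 1.2702, so e_3 = (-0.5774, 0.8083, -0.1155).

Q = [[-0.7845, 0.2265, -0.5774], [-0.5883, 0.0226, 0.8083], [-0.1961, -0.9738, -0.1155]], R = [[5.0990, 3.5301, -5.0990], [0.0000, 3.3968, -1.1776], [0.0000, 0.0000, 1.2702]]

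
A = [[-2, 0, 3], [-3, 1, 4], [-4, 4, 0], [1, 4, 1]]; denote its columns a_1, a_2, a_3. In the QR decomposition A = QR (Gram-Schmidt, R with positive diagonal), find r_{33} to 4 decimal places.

r_{33} = 4.0444

a_1 = (-2, -3, -4, 1); ‖a_1‖ = 5.4772, so e_1 = (-0.3651, -0.5477, -0.7303, 0.1826).
e_1·a_2 = (-0.3651)·0 + (-0.5477)·1 + (-0.7303)·4 + 0.1826·4 = -2.7386.
u_2 = a_2 + 2.7386·e_1 = (-1.0000, -0.5000, 2.0000, 4.5000).
‖u_2‖ = 5.0498, so e_2 = (-0.1980, -0.0990, 0.3961, 0.8911).
e_1·a_3 = (-0.3651)·3 + (-0.5477)·4 + (-0.7303)·0 + 0.1826·1 = -3.1038; e_2·a_3 = (-0.1980)·3 + (-0.0990)·4 + 0.3961·0 + 0.8911·1 = -0.0990.
u_3 = a_3 + 3.1038·e_1 + 0.0990·e_2 = (1.8471, 2.2902, -2.2275, 1.6549).
r_{33} = ‖u_3‖ = 4.0444.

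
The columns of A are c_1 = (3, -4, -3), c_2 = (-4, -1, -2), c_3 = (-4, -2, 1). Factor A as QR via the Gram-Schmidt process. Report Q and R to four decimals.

c_1 = (3, -4, -3); ‖c_1‖ = 5.8310, so q_1 = (0.5145, -0.6860, -0.5145).
q_1·c_2 = 0.5145·(-4) + (-0.6860)·(-1) + (-0.5145)·(-2) = -0.3430.
u_2 = c_2 + 0.3430·q_1 = (-3.8235, -1.2353, -2.1765).
‖u_2‖ = 4.5697, so q_2 = (-0.8367, -0.2703, -0.4763).
q_1·c_3 = 0.5145·(-4) + (-0.6860)·(-2) + (-0.5145)·1 = -1.2005; q_2·c_3 = (-0.8367)·(-4) + (-0.2703)·(-2) + (-0.4763)·1 = 3.4112.
u_3 = c_3 + 1.2005·q_1 − 3.4112·q_2 = (-0.5282, -1.9014, 2.0070).
‖u_3‖ = 2.8147, so q_3 = (-0.1876, -0.6755, 0.7131).

Q = [[0.5145, -0.8367, -0.1876], [-0.6860, -0.2703, -0.6755], [-0.5145, -0.4763, 0.7131]], R = [[5.8310, -0.3430, -1.2005], [0.0000, 4.5697, 3.4112], [0.0000, 0.0000, 2.8147]]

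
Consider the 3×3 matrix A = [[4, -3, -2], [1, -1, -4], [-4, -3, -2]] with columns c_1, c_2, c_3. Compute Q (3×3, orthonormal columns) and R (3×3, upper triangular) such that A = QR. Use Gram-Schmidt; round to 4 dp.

c_1 = (4, 1, -4); ‖c_1‖ = 5.7446, so e_1 = (0.6963, 0.1741, -0.6963).
e_1·c_2 = 0.6963·(-3) + 0.1741·(-1) + (-0.6963)·(-3) = -0.1741.
u_2 = c_2 + 0.1741·e_1 = (-2.8788, -0.9697, -3.1212).
‖u_2‖ = 4.3554, so e_2 = (-0.6610, -0.2226, -0.7166).
e_1·c_3 = 0.6963·(-2) + 0.1741·(-4) + (-0.6963)·(-2) = -0.6963; e_2·c_3 = (-0.6610)·(-2) + (-0.2226)·(-4) + (-0.7166)·(-2) = 3.6458.
u_3 = c_3 + 0.6963·e_1 − 3.6458·e_2 = (0.8946, -3.0671, 0.1278).
‖u_3‖ = 3.1974, so e_3 = (0.2798, -0.9592, 0.0400).

Q = [[0.6963, -0.6610, 0.2798], [0.1741, -0.2226, -0.9592], [-0.6963, -0.7166, 0.0400]], R = [[5.7446, -0.1741, -0.6963], [0.0000, 4.3554, 3.6458], [0.0000, 0.0000, 3.1974]]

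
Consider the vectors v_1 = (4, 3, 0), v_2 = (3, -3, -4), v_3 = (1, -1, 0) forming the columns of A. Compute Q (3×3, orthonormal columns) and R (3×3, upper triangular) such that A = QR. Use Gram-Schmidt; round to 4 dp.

Q = [[0.8000, 0.4345, 0.4138], [0.6000, -0.5793, -0.5517], [0.0000, -0.6897, 0.7241]], R = [[5.0000, 0.6000, 0.2000], [0.0000, 5.8000, 1.0138], [0.0000, 0.0000, 0.9655]]

v_1 = (4, 3, 0); ‖v_1‖ = 5.0000, so e_1 = (0.8000, 0.6000, 0.0000).
e_1·v_2 = 0.8000·3 + 0.6000·(-3) + 0.0000·(-4) = 0.6000.
u_2 = v_2 − 0.6000·e_1 = (2.5200, -3.3600, -4.0000).
‖u_2‖ = 5.8000, so e_2 = (0.4345, -0.5793, -0.6897).
e_1·v_3 = 0.8000·1 + 0.6000·(-1) + 0.0000·0 = 0.2000; e_2·v_3 = 0.4345·1 + (-0.5793)·(-1) + (-0.6897)·0 = 1.0138.
u_3 = v_3 − 0.2000·e_1 − 1.0138·e_2 = (0.3995, -0.5327, 0.6992).
‖u_3‖ = 0.9655, so e_3 = (0.4138, -0.5517, 0.7241).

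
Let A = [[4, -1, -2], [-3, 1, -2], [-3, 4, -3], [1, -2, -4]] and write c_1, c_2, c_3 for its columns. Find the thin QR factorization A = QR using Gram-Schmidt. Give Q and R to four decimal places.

Q = [[0.6761, 0.4566, -0.3550], [-0.5071, -0.2609, -0.3400], [-0.5071, 0.7176, -0.3925], [0.1690, -0.4566, -0.7774]], R = [[5.9161, -3.5496, 0.5071], [0.0000, 3.0659, -0.7176], [0.0000, 0.0000, 5.6770]]

q_1 = c_1/‖c_1‖ = (4, -3, -3, 1)/5.9161 = (0.6761, -0.5071, -0.5071, 0.1690).
r_{12} = q_1·c_2 = -3.5496.
u_2 = c_2 + 3.5496·q_1 = (1.4000, -0.8000, 2.2000, -1.4000).
‖u_2‖ = 3.0659, so q_2 = (0.4566, -0.2609, 0.7176, -0.4566).
r_{13} = q_1·c_3 = 0.5071; r_{23} = q_2·c_3 = -0.7176.
u_3 = c_3 − 0.5071·q_1 + 0.7176·q_2 = (-2.0152, -1.9301, -2.2280, -4.4134).
‖u_3‖ = 5.6770, so q_3 = (-0.3550, -0.3400, -0.3925, -0.7774).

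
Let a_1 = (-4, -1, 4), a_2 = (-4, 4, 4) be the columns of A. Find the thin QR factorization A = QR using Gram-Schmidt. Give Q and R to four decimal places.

Q = [[-0.6963, -0.1231], [-0.1741, 0.9847], [0.6963, 0.1231]], R = [[5.7446, 4.8742], [0.0000, 4.9237]]

a_1 = (-4, -1, 4); ‖a_1‖ = 5.7446, so q_1 = (-0.6963, -0.1741, 0.6963).
q_1·a_2 = (-0.6963)·(-4) + (-0.1741)·4 + 0.6963·4 = 4.8742.
u_2 = a_2 − 4.8742·q_1 = (-0.6061, 4.8485, 0.6061).
‖u_2‖ = 4.9237, so q_2 = (-0.1231, 0.9847, 0.1231).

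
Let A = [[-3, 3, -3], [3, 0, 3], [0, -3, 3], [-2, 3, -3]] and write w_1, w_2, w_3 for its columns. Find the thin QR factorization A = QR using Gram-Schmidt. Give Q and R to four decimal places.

w_1 = (-3, 3, 0, -2); ‖w_1‖ = 4.6904, so q_1 = (-0.6396, 0.6396, 0.0000, -0.4264).
q_1·w_2 = (-0.6396)·3 + 0.6396·0 + 0.0000·(-3) + (-0.4264)·3 = -3.1980.
u_2 = w_2 + 3.1980·q_1 = (0.9545, 2.0455, -3.0000, 1.6364).
‖u_2‖ = 4.0955, so q_2 = (0.2331, 0.4994, -0.7325, 0.3996).
q_1·w_3 = (-0.6396)·(-3) + 0.6396·3 + 0.0000·3 + (-0.4264)·(-3) = 5.1168; q_2·w_3 = 0.2331·(-3) + 0.4994·3 + (-0.7325)·3 + 0.3996·(-3) = -2.5971.
u_3 = w_3 − 5.1168·q_1 + 2.5971·q_2 = (0.8780, 1.0244, 1.0976, 0.2195).
‖u_3‖ = 1.7530, so q_3 = (0.5009, 0.5843, 0.6261, 0.1252).

Q = [[-0.6396, 0.2331, 0.5009], [0.6396, 0.4994, 0.5843], [0.0000, -0.7325, 0.6261], [-0.4264, 0.3996, 0.1252]], R = [[4.6904, -3.1980, 5.1168], [0.0000, 4.0955, -2.5971], [0.0000, 0.0000, 1.7530]]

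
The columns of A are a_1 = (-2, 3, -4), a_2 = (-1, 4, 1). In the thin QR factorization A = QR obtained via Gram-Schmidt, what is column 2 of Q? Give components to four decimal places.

q_1 = a_1/‖a_1‖ = (-2, 3, -4)/5.3852 = (-0.3714, 0.5571, -0.7428).
r_{12} = q_1·a_2 = 1.8570.
u_2 = a_2 − 1.8570·q_1 = (-0.3103, 2.9655, 2.3793).
‖u_2‖ = 3.8147, so q_2 = (-0.0814, 0.7774, 0.6237).

q_2 = (-0.0814, 0.7774, 0.6237)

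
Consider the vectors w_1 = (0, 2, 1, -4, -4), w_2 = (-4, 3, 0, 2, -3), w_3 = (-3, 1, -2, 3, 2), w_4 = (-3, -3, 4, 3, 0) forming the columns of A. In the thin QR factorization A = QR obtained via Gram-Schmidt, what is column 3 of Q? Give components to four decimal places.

e_1 = w_1/‖w_1‖ = (0, 2, 1, -4, -4)/6.0828 = (0.0000, 0.3288, 0.1644, -0.6576, -0.6576).
r_{12} = e_1·w_2 = 1.6440.
u_2 = w_2 − 1.6440·e_1 = (-4.0000, 2.4595, -0.2703, 3.0811, -1.9189).
‖u_2‖ = 5.9412, so e_2 = (-0.6733, 0.4140, -0.0455, 0.5186, -0.3230).
r_{13} = e_1·w_3 = -3.2880; r_{23} = e_2·w_3 = 3.4346.
u_3 = w_3 + 3.2880·e_1 − 3.4346·e_2 = (-0.6876, 0.6593, -1.3032, -0.9433, 0.9472).
‖u_3‖ = 2.0959, so e_3 = (-0.3281, 0.3145, -0.6218, -0.4501, 0.4519).

e_3 = (-0.3281, 0.3145, -0.6218, -0.4501, 0.4519)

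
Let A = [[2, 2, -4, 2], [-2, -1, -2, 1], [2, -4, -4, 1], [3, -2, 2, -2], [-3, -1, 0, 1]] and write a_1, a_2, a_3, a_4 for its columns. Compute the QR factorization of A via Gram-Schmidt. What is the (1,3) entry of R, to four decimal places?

r_{13} = -1.0954

e_1 = a_1/‖a_1‖ = (2, -2, 2, 3, -3)/5.4772 = (0.3651, -0.3651, 0.3651, 0.5477, -0.5477).
r_{13} = e_1·a_3 = -1.0954.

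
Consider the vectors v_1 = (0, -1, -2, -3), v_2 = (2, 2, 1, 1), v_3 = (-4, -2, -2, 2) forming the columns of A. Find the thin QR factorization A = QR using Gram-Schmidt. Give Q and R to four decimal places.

v_1 = (0, -1, -2, -3); ‖v_1‖ = 3.7417, so q_1 = (0.0000, -0.2673, -0.5345, -0.8018).
q_1·v_2 = 0.0000·2 + (-0.2673)·2 + (-0.5345)·1 + (-0.8018)·1 = -1.8708.
u_2 = v_2 + 1.8708·q_1 = (2.0000, 1.5000, 0.0000, -0.5000).
‖u_2‖ = 2.5495, so q_2 = (0.7845, 0.5883, 0.0000, -0.1961).
q_1·v_3 = 0.0000·(-4) + (-0.2673)·(-2) + (-0.5345)·(-2) + (-0.8018)·2 = 0.0000; q_2·v_3 = 0.7845·(-4) + 0.5883·(-2) + (0.0000)·(-2) + (-0.1961)·2 = -4.7068.
u_3 = v_3 + 0.0000·q_1 + 4.7068·q_2 = (-0.3077, 0.7692, -2.0000, 1.0769).
‖u_3‖ = 2.4179, so q_3 = (-0.1273, 0.3181, -0.8272, 0.4454).

Q = [[0.0000, 0.7845, -0.1273], [-0.2673, 0.5883, 0.3181], [-0.5345, 0.0000, -0.8272], [-0.8018, -0.1961, 0.4454]], R = [[3.7417, -1.8708, 0.0000], [0.0000, 2.5495, -4.7068], [0.0000, 0.0000, 2.4179]]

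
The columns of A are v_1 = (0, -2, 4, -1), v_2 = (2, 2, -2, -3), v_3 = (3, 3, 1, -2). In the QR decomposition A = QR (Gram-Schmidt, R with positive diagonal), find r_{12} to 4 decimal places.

r_{12} = -1.9640

q_1 = v_1/‖v_1‖ = (0, -2, 4, -1)/4.5826 = (0.0000, -0.4364, 0.8729, -0.2182).
r_{12} = q_1·v_2 = -1.9640.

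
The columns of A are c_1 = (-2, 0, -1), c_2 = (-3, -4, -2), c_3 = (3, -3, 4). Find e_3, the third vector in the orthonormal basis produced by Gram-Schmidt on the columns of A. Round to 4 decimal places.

e_3 = (-0.4444, -0.1111, 0.8889)

c_1 = (-2, 0, -1); ‖c_1‖ = 2.2361, so e_1 = (-0.8944, 0.0000, -0.4472).
e_1·c_2 = (-0.8944)·(-3) + 0.0000·(-4) + (-0.4472)·(-2) = 3.5777.
u_2 = c_2 − 3.5777·e_1 = (0.2000, -4.0000, -0.4000).
‖u_2‖ = 4.0249, so e_2 = (0.0497, -0.9938, -0.0994).
e_1·c_3 = (-0.8944)·3 + 0.0000·(-3) + (-0.4472)·4 = -4.4721; e_2·c_3 = 0.0497·3 + (-0.9938)·(-3) + (-0.0994)·4 = 2.7330.
u_3 = c_3 + 4.4721·e_1 − 2.7330·e_2 = (-1.1358, -0.2840, 2.2716).
‖u_3‖ = 2.5556, so e_3 = (-0.4444, -0.1111, 0.8889).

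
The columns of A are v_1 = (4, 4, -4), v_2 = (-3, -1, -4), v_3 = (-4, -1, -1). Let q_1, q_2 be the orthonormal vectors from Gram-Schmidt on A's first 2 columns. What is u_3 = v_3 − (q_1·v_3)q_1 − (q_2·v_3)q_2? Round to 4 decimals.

q_1 = v_1/‖v_1‖ = (4, 4, -4)/6.9282 = (0.5774, 0.5774, -0.5774).
r_{12} = q_1·v_2 = 0.0000.
u_2 = v_2 + 0.0000·q_1 = (-3.0000, -1.0000, -4.0000).
‖u_2‖ = 5.0990, so q_2 = (-0.5883, -0.1961, -0.7845).
r_{13} = q_1·v_3 = -2.3094; r_{23} = q_2·v_3 = 3.3340.
u_3 = v_3 + 2.3094·q_1 − 3.3340·q_2 = (-0.7051, 0.9872, 0.2821).

u_3 = (-0.7051, 0.9872, 0.2821)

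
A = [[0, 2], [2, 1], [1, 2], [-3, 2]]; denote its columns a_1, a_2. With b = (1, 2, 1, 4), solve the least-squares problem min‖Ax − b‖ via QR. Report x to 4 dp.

x = (-0.3539, 1.0225)

a_1 = (0, 2, 1, -3); ‖a_1‖ = 3.7417, so q_1 = (0.0000, 0.5345, 0.2673, -0.8018).
q_1·a_2 = 0.0000·2 + 0.5345·1 + 0.2673·2 + (-0.8018)·2 = -0.5345.
u_2 = a_2 + 0.5345·q_1 = (2.0000, 1.2857, 2.1429, 1.5714).
‖u_2‖ = 3.5657, so q_2 = (0.5609, 0.3606, 0.6010, 0.4407).
Qᵀb = (-1.8708, 3.6458).
Back-substitute: x_2 = 3.6458/3.5657 = 1.0225.
x_1 = (-1.8708 + 0.5345·1.0225)/3.7417 = -0.3539.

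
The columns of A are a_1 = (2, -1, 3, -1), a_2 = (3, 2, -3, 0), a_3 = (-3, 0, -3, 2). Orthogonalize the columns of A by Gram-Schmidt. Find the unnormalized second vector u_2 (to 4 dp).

q_1 = a_1/‖a_1‖ = (2, -1, 3, -1)/3.8730 = (0.5164, -0.2582, 0.7746, -0.2582).
r_{12} = q_1·a_2 = -1.2910.
u_2 = a_2 + 1.2910·q_1 = (3.6667, 1.6667, -2.0000, -0.3333).

u_2 = (3.6667, 1.6667, -2.0000, -0.3333)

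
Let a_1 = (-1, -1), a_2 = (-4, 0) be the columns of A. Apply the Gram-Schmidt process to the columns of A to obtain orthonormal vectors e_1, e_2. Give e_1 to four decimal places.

a_1 = (-1, -1); ‖a_1‖ = 1.4142, so e_1 = (-0.7071, -0.7071).

e_1 = (-0.7071, -0.7071)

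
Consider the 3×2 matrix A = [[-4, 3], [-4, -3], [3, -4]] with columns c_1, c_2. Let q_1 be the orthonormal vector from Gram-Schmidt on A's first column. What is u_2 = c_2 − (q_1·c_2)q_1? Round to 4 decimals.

q_1 = c_1/‖c_1‖ = (-4, -4, 3)/6.4031 = (-0.6247, -0.6247, 0.4685).
r_{12} = q_1·c_2 = -1.8741.
u_2 = c_2 + 1.8741·q_1 = (1.8293, -4.1707, -3.1220).

u_2 = (1.8293, -4.1707, -3.1220)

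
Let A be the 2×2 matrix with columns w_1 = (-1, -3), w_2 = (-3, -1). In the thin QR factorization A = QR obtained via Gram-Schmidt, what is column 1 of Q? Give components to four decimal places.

e_1 = (-0.3162, -0.9487)

w_1 = (-1, -3); ‖w_1‖ = 3.1623, so e_1 = (-0.3162, -0.9487).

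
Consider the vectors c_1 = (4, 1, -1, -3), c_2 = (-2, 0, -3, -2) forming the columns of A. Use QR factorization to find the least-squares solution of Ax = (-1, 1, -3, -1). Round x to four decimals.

q_1 = c_1/‖c_1‖ = (4, 1, -1, -3)/5.1962 = (0.7698, 0.1925, -0.1925, -0.5774).
r_{12} = q_1·c_2 = 0.1925.
u_2 = c_2 − 0.1925·q_1 = (-2.1481, -0.0370, -2.9630, -1.8889).
‖u_2‖ = 4.1186, so q_2 = (-0.5216, -0.0090, -0.7194, -0.4586).
Qᵀb = (0.5774, 3.1294).
Back-substitute: x_2 = 3.1294/4.1186 = 0.7598.
x_1 = (0.5774 − 0.1925·0.7598)/5.1962 = 0.0830.

x = (0.0830, 0.7598)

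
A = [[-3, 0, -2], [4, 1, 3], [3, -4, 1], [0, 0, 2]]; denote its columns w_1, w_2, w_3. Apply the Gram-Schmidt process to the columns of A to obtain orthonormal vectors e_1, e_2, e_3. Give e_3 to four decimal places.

e_1 = w_1/‖w_1‖ = (-3, 4, 3, 0)/5.8310 = (-0.5145, 0.6860, 0.5145, 0.0000).
r_{12} = e_1·w_2 = -1.3720.
u_2 = w_2 + 1.3720·e_1 = (-0.7059, 1.9412, -3.2941, 0.0000).
‖u_2‖ = 3.8881, so e_2 = (-0.1815, 0.4993, -0.8472, 0.0000).
r_{13} = e_1·w_3 = 3.6015; r_{23} = e_2·w_3 = 1.0136.
u_3 = w_3 − 3.6015·e_1 − 1.0136·e_2 = (0.0370, 0.0233, 0.0058, 2.0000).
‖u_3‖ = 2.0005, so e_3 = (0.0185, 0.0117, 0.0029, 0.9998).

e_3 = (0.0185, 0.0117, 0.0029, 0.9998)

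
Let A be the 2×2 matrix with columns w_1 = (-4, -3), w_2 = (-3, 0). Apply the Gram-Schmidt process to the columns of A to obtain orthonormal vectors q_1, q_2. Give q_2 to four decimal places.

w_1 = (-4, -3); ‖w_1‖ = 5.0000, so q_1 = (-0.8000, -0.6000).
q_1·w_2 = (-0.8000)·(-3) + (-0.6000)·0 = 2.4000.
u_2 = w_2 − 2.4000·q_1 = (-1.0800, 1.4400).
‖u_2‖ = 1.8000, so q_2 = (-0.6000, 0.8000).

q_2 = (-0.6000, 0.8000)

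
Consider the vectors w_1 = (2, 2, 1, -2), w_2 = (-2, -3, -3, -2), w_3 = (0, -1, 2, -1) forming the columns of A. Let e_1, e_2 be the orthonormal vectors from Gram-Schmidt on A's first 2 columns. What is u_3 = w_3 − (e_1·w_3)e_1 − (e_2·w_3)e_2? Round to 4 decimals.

w_1 = (2, 2, 1, -2); ‖w_1‖ = 3.6056, so e_1 = (0.5547, 0.5547, 0.2774, -0.5547).
e_1·w_2 = 0.5547·(-2) + 0.5547·(-3) + 0.2774·(-3) + (-0.5547)·(-2) = -2.4962.
u_2 = w_2 + 2.4962·e_1 = (-0.6154, -1.6154, -2.3077, -3.3846).
‖u_2‖ = 4.4463, so e_2 = (-0.1384, -0.3633, -0.5190, -0.7612).
e_1·w_3 = 0.5547·0 + 0.5547·(-1) + 0.2774·2 + (-0.5547)·(-1) = 0.5547; e_2·w_3 = (-0.1384)·0 + (-0.3633)·(-1) + (-0.5190)·2 + (-0.7612)·(-1) = 0.0865.
u_3 = w_3 − 0.5547·e_1 − 0.0865·e_2 = (-0.2957, -1.2763, 1.8911, -0.6265).

u_3 = (-0.2957, -1.2763, 1.8911, -0.6265)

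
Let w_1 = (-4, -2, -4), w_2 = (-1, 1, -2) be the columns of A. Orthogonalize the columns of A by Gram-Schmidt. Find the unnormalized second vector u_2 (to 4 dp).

u_2 = (0.1111, 1.5556, -0.8889)

w_1 = (-4, -2, -4); ‖w_1‖ = 6.0000, so q_1 = (-0.6667, -0.3333, -0.6667).
q_1·w_2 = (-0.6667)·(-1) + (-0.3333)·1 + (-0.6667)·(-2) = 1.6667.
u_2 = w_2 − 1.6667·q_1 = (0.1111, 1.5556, -0.8889).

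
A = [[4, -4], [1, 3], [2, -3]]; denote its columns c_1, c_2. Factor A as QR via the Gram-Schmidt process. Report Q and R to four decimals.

c_1 = (4, 1, 2); ‖c_1‖ = 4.5826, so e_1 = (0.8729, 0.2182, 0.4364).
e_1·c_2 = 0.8729·(-4) + 0.2182·3 + 0.4364·(-3) = -4.1461.
u_2 = c_2 + 4.1461·e_1 = (-0.3810, 3.9048, -1.1905).
‖u_2‖ = 4.0999, so e_2 = (-0.0929, 0.9524, -0.2904).

Q = [[0.8729, -0.0929], [0.2182, 0.9524], [0.4364, -0.2904]], R = [[4.5826, -4.1461], [0.0000, 4.0999]]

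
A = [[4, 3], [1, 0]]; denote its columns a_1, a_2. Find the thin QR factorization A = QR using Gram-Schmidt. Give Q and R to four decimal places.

Q = [[0.9701, 0.2425], [0.2425, -0.9701]], R = [[4.1231, 2.9104], [0.0000, 0.7276]]

e_1 = a_1/‖a_1‖ = (4, 1)/4.1231 = (0.9701, 0.2425).
r_{12} = e_1·a_2 = 2.9104.
u_2 = a_2 − 2.9104·e_1 = (0.1765, -0.7059).
‖u_2‖ = 0.7276, so e_2 = (0.2425, -0.9701).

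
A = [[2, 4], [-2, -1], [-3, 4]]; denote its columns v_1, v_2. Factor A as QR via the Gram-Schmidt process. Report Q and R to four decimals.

Q = [[0.4851, 0.7399], [-0.4851, -0.2158], [-0.7276, 0.6371]], R = [[4.1231, -0.4851], [0.0000, 5.7240]]

v_1 = (2, -2, -3); ‖v_1‖ = 4.1231, so e_1 = (0.4851, -0.4851, -0.7276).
e_1·v_2 = 0.4851·4 + (-0.4851)·(-1) + (-0.7276)·4 = -0.4851.
u_2 = v_2 + 0.4851·e_1 = (4.2353, -1.2353, 3.6471).
‖u_2‖ = 5.7240, so e_2 = (0.7399, -0.2158, 0.6371).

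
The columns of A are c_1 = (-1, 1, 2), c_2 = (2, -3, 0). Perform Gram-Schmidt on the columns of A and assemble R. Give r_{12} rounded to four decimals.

r_{12} = -2.0412

c_1 = (-1, 1, 2); ‖c_1‖ = 2.4495, so q_1 = (-0.4082, 0.4082, 0.8165).
r_{12} = q_1·c_2 = -2.0412.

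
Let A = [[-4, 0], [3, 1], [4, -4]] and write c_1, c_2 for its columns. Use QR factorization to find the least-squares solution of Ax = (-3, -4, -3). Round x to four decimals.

x = (-0.1894, 0.3258)

c_1 = (-4, 3, 4); ‖c_1‖ = 6.4031, so e_1 = (-0.6247, 0.4685, 0.6247).
e_1·c_2 = (-0.6247)·0 + 0.4685·1 + 0.6247·(-4) = -2.0303.
u_2 = c_2 + 2.0303·e_1 = (-1.2683, 1.9512, -2.7317).
‖u_2‖ = 3.5886, so e_2 = (-0.3534, 0.5437, -0.7612).
Qᵀb = (-1.8741, 1.1690).
Back-substitute: x_2 = 1.1690/3.5886 = 0.3258.
x_1 = (-1.8741 + 2.0303·0.3258)/6.4031 = -0.1894.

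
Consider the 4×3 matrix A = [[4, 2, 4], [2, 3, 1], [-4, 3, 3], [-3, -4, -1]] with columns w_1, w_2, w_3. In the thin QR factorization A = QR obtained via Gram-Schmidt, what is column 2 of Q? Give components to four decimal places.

e_2 = (0.1303, 0.4099, 0.7318, -0.5287)

w_1 = (4, 2, -4, -3); ‖w_1‖ = 6.7082, so e_1 = (0.5963, 0.2981, -0.5963, -0.4472).
e_1·w_2 = 0.5963·2 + 0.2981·3 + (-0.5963)·3 + (-0.4472)·(-4) = 2.0870.
u_2 = w_2 − 2.0870·e_1 = (0.7556, 2.3778, 4.2444, -3.0667).
‖u_2‖ = 5.8004, so e_2 = (0.1303, 0.4099, 0.7318, -0.5287).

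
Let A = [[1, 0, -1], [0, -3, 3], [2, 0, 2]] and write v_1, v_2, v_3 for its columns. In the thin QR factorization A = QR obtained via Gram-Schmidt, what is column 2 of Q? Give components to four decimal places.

e_1 = v_1/‖v_1‖ = (1, 0, 2)/2.2361 = (0.4472, 0.0000, 0.8944).
r_{12} = e_1·v_2 = 0.0000.
u_2 = v_2 + 0.0000·e_1 = (0.0000, -3.0000, 0.0000).
‖u_2‖ = 3.0000, so e_2 = (0.0000, -1.0000, 0.0000).

e_2 = (0.0000, -1.0000, 0.0000)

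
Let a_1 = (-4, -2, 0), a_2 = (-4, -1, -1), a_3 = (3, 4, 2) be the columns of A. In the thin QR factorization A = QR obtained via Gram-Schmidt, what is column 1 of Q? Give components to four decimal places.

q_1 = a_1/‖a_1‖ = (-4, -2, 0)/4.4721 = (-0.8944, -0.4472, 0.0000).

q_1 = (-0.8944, -0.4472, 0.0000)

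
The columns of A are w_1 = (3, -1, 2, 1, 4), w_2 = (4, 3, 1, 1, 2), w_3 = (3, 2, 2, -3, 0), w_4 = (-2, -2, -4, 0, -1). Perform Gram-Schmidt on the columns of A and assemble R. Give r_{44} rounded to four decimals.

w_1 = (3, -1, 2, 1, 4); ‖w_1‖ = 5.5678, so q_1 = (0.5388, -0.1796, 0.3592, 0.1796, 0.7184).
q_1·w_2 = 0.5388·4 + (-0.1796)·3 + 0.3592·1 + 0.1796·1 + 0.7184·2 = 3.5921.
u_2 = w_2 − 3.5921·q_1 = (2.0645, 3.6452, -0.2903, 0.3548, -0.5806).
‖u_2‖ = 4.2540, so q_2 = (0.4853, 0.8569, -0.0682, 0.0834, -0.1365).
q_1·w_3 = 0.5388·3 + (-0.1796)·2 + 0.3592·2 + 0.1796·(-3) + 0.7184·0 = 1.4368; q_2·w_3 = 0.4853·3 + 0.8569·2 + (-0.0682)·2 + 0.0834·(-3) + (-0.1365)·0 = 2.7829.
u_3 = w_3 − 1.4368·q_1 − 2.7829·q_2 = (0.8752, -0.1266, 1.6738, -3.4902, -0.6524).
‖u_3‖ = 4.0238, so q_3 = (0.2175, -0.0315, 0.4160, -0.8674, -0.1621).
q_1·w_4 = 0.5388·(-2) + (-0.1796)·(-2) + 0.3592·(-4) + 0.1796·0 + 0.7184·(-1) = -2.8737; q_2·w_4 = 0.4853·(-2) + 0.8569·(-2) + (-0.0682)·(-4) + 0.0834·0 + (-0.1365)·(-1) = -2.2749; q_3·w_4 = 0.2175·(-2) + (-0.0315)·(-2) + 0.4160·(-4) + (-0.8674)·0 + (-0.1621)·(-1) = -1.8739.
u_4 = w_4 + 2.8737·q_1 + 2.2749·q_2 + 1.8739·q_3 = (1.0600, -0.6258, -2.3435, -0.9195, 0.4502).
r_{44} = ‖u_4‖ = 2.8382.

r_{44} = 2.8382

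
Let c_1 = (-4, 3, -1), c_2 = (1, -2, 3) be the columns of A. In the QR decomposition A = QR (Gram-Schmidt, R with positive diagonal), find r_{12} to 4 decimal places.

q_1 = c_1/‖c_1‖ = (-4, 3, -1)/5.0990 = (-0.7845, 0.5883, -0.1961).
r_{12} = q_1·c_2 = -2.5495.

r_{12} = -2.5495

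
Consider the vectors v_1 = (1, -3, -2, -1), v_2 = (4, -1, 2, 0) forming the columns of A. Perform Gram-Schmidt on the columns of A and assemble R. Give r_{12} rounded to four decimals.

v_1 = (1, -3, -2, -1); ‖v_1‖ = 3.8730, so e_1 = (0.2582, -0.7746, -0.5164, -0.2582).
r_{12} = e_1·v_2 = 0.7746.

r_{12} = 0.7746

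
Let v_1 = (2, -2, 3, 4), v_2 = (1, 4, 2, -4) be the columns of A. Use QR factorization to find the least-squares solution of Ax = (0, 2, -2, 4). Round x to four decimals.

v_1 = (2, -2, 3, 4); ‖v_1‖ = 5.7446, so e_1 = (0.3482, -0.3482, 0.5222, 0.6963).
e_1·v_2 = 0.3482·1 + (-0.3482)·4 + 0.5222·2 + 0.6963·(-4) = -2.7852.
u_2 = v_2 + 2.7852·e_1 = (1.9697, 3.0303, 3.4545, -2.0606).
‖u_2‖ = 5.4076, so e_2 = (0.3642, 0.5604, 0.6388, -0.3811).
Qᵀb = (1.0445, -1.6811).
Back-substitute: x_2 = -1.6811/5.4076 = -0.3109.
x_1 = (1.0445 + 2.7852·(-0.3109))/5.7446 = 0.0311.

x = (0.0311, -0.3109)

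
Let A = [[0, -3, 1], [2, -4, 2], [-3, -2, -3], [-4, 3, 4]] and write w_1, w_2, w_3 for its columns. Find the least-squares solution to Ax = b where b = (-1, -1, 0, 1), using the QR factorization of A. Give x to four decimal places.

e_1 = w_1/‖w_1‖ = (0, 2, -3, -4)/5.3852 = (0.0000, 0.3714, -0.5571, -0.7428).
r_{12} = e_1·w_2 = -2.5997.
u_2 = w_2 + 2.5997·e_1 = (-3.0000, -3.0345, -3.4483, 1.0690).
‖u_2‖ = 5.5894, so e_2 = (-0.5367, -0.5429, -0.6169, 0.1912).
r_{13} = e_1·w_3 = -0.5571; r_{23} = e_2·w_3 = 0.9933.
u_3 = w_3 + 0.5571·e_1 − 0.9933·e_2 = (1.5331, 2.7461, -2.6976, 3.3962).
‖u_3‖ = 5.3575, so e_3 = (0.2862, 0.5126, -0.5035, 0.6339).
Qᵀb = (-1.1142, 1.2709, -0.1648).
Back-substitute: x_3 = -0.1648/5.3575 = -0.0308.
x_2 = (1.2709 − 0.9933·(-0.0308))/5.5894 = 0.2328.
x_1 = (-1.1142 + 2.5997·0.2328 + 0.5571·(-0.0308))/5.3852 = -0.0977.

x = (-0.0977, 0.2328, -0.0308)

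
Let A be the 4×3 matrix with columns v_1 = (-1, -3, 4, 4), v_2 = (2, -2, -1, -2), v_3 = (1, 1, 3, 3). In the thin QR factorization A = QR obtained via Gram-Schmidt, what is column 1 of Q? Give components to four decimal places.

e_1 = (-0.1543, -0.4629, 0.6172, 0.6172)

v_1 = (-1, -3, 4, 4); ‖v_1‖ = 6.4807, so e_1 = (-0.1543, -0.4629, 0.6172, 0.6172).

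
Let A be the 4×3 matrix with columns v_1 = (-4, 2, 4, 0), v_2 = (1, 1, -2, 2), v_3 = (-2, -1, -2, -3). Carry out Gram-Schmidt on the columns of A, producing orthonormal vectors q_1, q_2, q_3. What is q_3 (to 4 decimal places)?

q_3 = (-0.6254, 0.0834, -0.6671, -0.3961)

q_1 = v_1/‖v_1‖ = (-4, 2, 4, 0)/6.0000 = (-0.6667, 0.3333, 0.6667, 0.0000).
r_{12} = q_1·v_2 = -1.6667.
u_2 = v_2 + 1.6667·q_1 = (-0.1111, 1.5556, -0.8889, 2.0000).
‖u_2‖ = 2.6874, so q_2 = (-0.0413, 0.5788, -0.3308, 0.7442).
r_{13} = q_1·v_3 = -0.3333; r_{23} = q_2·v_3 = -2.0672.
u_3 = v_3 + 0.3333·q_1 + 2.0672·q_2 = (-2.3077, 0.3077, -2.4615, -1.4615).
‖u_3‖ = 3.6899, so q_3 = (-0.6254, 0.0834, -0.6671, -0.3961).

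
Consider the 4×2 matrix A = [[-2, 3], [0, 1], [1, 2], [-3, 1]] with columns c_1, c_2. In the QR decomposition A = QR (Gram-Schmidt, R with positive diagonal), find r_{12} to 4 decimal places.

c_1 = (-2, 0, 1, -3); ‖c_1‖ = 3.7417, so e_1 = (-0.5345, 0.0000, 0.2673, -0.8018).
r_{12} = e_1·c_2 = -1.8708.

r_{12} = -1.8708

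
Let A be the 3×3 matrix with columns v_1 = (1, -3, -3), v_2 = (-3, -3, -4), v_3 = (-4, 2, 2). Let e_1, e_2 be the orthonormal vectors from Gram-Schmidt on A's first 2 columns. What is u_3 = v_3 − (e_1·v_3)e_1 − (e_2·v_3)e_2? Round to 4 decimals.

v_1 = (1, -3, -3); ‖v_1‖ = 4.3589, so e_1 = (0.2294, -0.6882, -0.6882).
e_1·v_2 = 0.2294·(-3) + (-0.6882)·(-3) + (-0.6882)·(-4) = 4.1295.
u_2 = v_2 − 4.1295·e_1 = (-3.9474, -0.1579, -1.1579).
‖u_2‖ = 4.1167, so e_2 = (-0.9589, -0.0384, -0.2813).
e_1·v_3 = 0.2294·(-4) + (-0.6882)·2 + (-0.6882)·2 = -3.6707; e_2·v_3 = (-0.9589)·(-4) + (-0.0384)·2 + (-0.2813)·2 = 3.1962.
u_3 = v_3 + 3.6707·e_1 − 3.1962·e_2 = (-0.0932, -0.4037, 0.3727).

u_3 = (-0.0932, -0.4037, 0.3727)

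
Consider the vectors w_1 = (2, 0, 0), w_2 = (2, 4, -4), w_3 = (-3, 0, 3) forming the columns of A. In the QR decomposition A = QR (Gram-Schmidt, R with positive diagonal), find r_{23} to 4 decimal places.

e_1 = w_1/‖w_1‖ = (2, 0, 0)/2.0000 = (1.0000, 0.0000, 0.0000).
r_{12} = e_1·w_2 = 2.0000.
u_2 = w_2 − 2.0000·e_1 = (0.0000, 4.0000, -4.0000).
‖u_2‖ = 5.6569, so e_2 = (0.0000, 0.7071, -0.7071).
r_{23} = e_2·w_3 = -2.1213.

r_{23} = -2.1213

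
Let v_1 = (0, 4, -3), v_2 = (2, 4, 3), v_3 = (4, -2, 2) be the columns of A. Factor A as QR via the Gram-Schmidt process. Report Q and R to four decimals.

v_1 = (0, 4, -3); ‖v_1‖ = 5.0000, so e_1 = (0.0000, 0.8000, -0.6000).
e_1·v_2 = 0.0000·2 + 0.8000·4 + (-0.6000)·3 = 1.4000.
u_2 = v_2 − 1.4000·e_1 = (2.0000, 2.8800, 3.8400).
‖u_2‖ = 5.2000, so e_2 = (0.3846, 0.5538, 0.7385).
e_1·v_3 = 0.0000·4 + 0.8000·(-2) + (-0.6000)·2 = -2.8000; e_2·v_3 = 0.3846·4 + 0.5538·(-2) + 0.7385·2 = 1.9077.
u_3 = v_3 + 2.8000·e_1 − 1.9077·e_2 = (3.2663, -0.8166, -1.0888).
‖u_3‖ = 3.5385, so e_3 = (0.9231, -0.2308, -0.3077).

Q = [[0.0000, 0.3846, 0.9231], [0.8000, 0.5538, -0.2308], [-0.6000, 0.7385, -0.3077]], R = [[5.0000, 1.4000, -2.8000], [0.0000, 5.2000, 1.9077], [0.0000, 0.0000, 3.5385]]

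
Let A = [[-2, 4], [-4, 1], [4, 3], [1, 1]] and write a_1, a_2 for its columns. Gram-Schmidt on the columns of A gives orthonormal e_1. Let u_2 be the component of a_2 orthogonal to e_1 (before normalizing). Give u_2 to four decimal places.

a_1 = (-2, -4, 4, 1); ‖a_1‖ = 6.0828, so e_1 = (-0.3288, -0.6576, 0.6576, 0.1644).
e_1·a_2 = (-0.3288)·4 + (-0.6576)·1 + 0.6576·3 + 0.1644·1 = 0.1644.
u_2 = a_2 − 0.1644·e_1 = (4.0541, 1.1081, 2.8919, 0.9730).

u_2 = (4.0541, 1.1081, 2.8919, 0.9730)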